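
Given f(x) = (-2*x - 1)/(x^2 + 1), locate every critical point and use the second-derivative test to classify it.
f'(x) = 2*(x^2 + x - 1)/(x^4 + 2*x^2 + 1)

Solve f'(x) = 0:
  f'(x) = 2*(x^2 + x - 1)/(x^2 + 1)^2; the denominator is positive wherever f is defined, so f'(x) = 0 ⇔ 2*x^2 + 2*x - 2 = 0.
  Factor: 2*x^2 + 2*x - 2 = 2*(x^2 + x - 1); x^2 + x - 1 = 0 has no rational roots; quadratic formula: x = (-1 ± √5)/2.
  ⇒ x = -sqrt(5)/2 - 1/2 ≈ -1.6180, -1/2 + sqrt(5)/2 ≈ 0.6180

f''(x) = 2*(-4*x^2*(2*x + 1) + (6*x + 1)*(x^2 + 1))/(x^2 + 1)^3
Second-derivative test at each critical point:
  f''(-1.6180) = -0.3416 < 0 → local maximum
  f''(0.6180) = 2.3416 > 0 → local minimum

Critical points: x = -sqrt(5)/2 - 1/2 ≈ -1.6180 (local maximum); x = -1/2 + sqrt(5)/2 ≈ 0.6180 (local minimum)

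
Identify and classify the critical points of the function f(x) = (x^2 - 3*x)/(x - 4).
f'(x) = (x^2 - 8*x + 12)/(x^2 - 8*x + 16)

Solve f'(x) = 0:
  f'(x) = (x - 6)*(x - 2)/(x - 4)^2; the denominator is positive wherever f is defined, so f'(x) = 0 ⇔ x^2 - 8*x + 12 = 0.
  Factor: x^2 - 8*x + 12 = (x - 6)*(x - 2) = 0.
  ⇒ x = 2, 6

f''(x) = 8/(x^3 - 12*x^2 + 48*x - 64)
Second-derivative test at each critical point:
  f''(2) = -1 < 0 → local maximum
  f''(6) = 1 > 0 → local minimum

Critical points: x = 2 (local maximum); x = 6 (local minimum)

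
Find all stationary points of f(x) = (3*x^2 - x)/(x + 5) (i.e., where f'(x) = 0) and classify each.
f'(x) = (3*x^2 + 30*x - 5)/(x^2 + 10*x + 25)

Solve f'(x) = 0:
  f'(x) = (3*x^2 + 30*x - 5)/(x + 5)^2; the denominator is positive wherever f is defined, so f'(x) = 0 ⇔ 3*x^2 + 30*x - 5 = 0.
  3*x^2 + 30*x - 5 = 0 has no rational roots; quadratic formula: x = (-30 ± √960)/6.
  ⇒ x = -4*sqrt(15)/3 - 5 ≈ -10.1640, -5 + 4*sqrt(15)/3 ≈ 0.1640

f''(x) = 160/(x^3 + 15*x^2 + 75*x + 125)
Second-derivative test at each critical point:
  f''(-10.1640) = -1.1619 < 0 → local maximum
  f''(0.1640) = 1.1619 > 0 → local minimum

Critical points: x = -4*sqrt(15)/3 - 5 ≈ -10.1640 (local maximum); x = -5 + 4*sqrt(15)/3 ≈ 0.1640 (local minimum)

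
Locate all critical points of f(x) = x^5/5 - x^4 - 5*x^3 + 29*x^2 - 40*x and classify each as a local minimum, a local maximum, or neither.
f'(x) = x^4 - 4*x^3 - 15*x^2 + 58*x - 40

Solve f'(x) = 0:
  Factor: x^4 - 4*x^3 - 15*x^2 + 58*x - 40 = (x - 5)*(x - 2)*(x - 1)*(x + 4) = 0.
  ⇒ x = -4, 1, 2, 5

f''(x) = 4*x^3 - 12*x^2 - 30*x + 58
Second-derivative test at each critical point:
  f''(-4) = -270 < 0 → local maximum
  f''(1) = 20 > 0 → local minimum
  f''(2) = -18 < 0 → local maximum
  f''(5) = 108 > 0 → local minimum

Critical points: x = -4 (local maximum); x = 1 (local minimum); x = 2 (local maximum); x = 5 (local minimum)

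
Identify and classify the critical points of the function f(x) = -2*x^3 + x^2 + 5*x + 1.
f'(x) = -6*x^2 + 2*x + 5

Solve f'(x) = 0:
  6*x^2 - 2*x - 5 = 0 has no rational roots; quadratic formula: x = (2 ± √124)/12.
  ⇒ x = 1/6 - sqrt(31)/6 ≈ -0.7613, 1/6 + sqrt(31)/6 ≈ 1.0946

f''(x) = 2 - 12*x
Second-derivative test at each critical point:
  f''(-0.7613) = 11.1355 > 0 → local minimum
  f''(1.0946) = -11.1355 < 0 → local maximum

Critical points: x = 1/6 - sqrt(31)/6 ≈ -0.7613 (local minimum); x = 1/6 + sqrt(31)/6 ≈ 1.0946 (local maximum)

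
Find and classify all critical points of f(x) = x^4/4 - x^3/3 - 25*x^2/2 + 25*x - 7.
f'(x) = x^3 - x^2 - 25*x + 25

Solve f'(x) = 0:
  Factor: x^3 - x^2 - 25*x + 25 = (x - 5)*(x - 1)*(x + 5) = 0.
  ⇒ x = -5, 1, 5

f''(x) = 3*x^2 - 2*x - 25
Second-derivative test at each critical point:
  f''(-5) = 60 > 0 → local minimum
  f''(1) = -24 < 0 → local maximum
  f''(5) = 40 > 0 → local minimum

Critical points: x = -5 (local minimum); x = 1 (local maximum); x = 5 (local minimum)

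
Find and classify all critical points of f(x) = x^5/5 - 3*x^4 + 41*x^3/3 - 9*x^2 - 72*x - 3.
f'(x) = x^4 - 12*x^3 + 41*x^2 - 18*x - 72

Solve f'(x) = 0:
  Factor: x^4 - 12*x^3 + 41*x^2 - 18*x - 72 = (x - 6)*(x - 4)*(x - 3)*(x + 1) = 0.
  ⇒ x = -1, 3, 4, 6

f''(x) = 4*x^3 - 36*x^2 + 82*x - 18
Second-derivative test at each critical point:
  f''(-1) = -140 < 0 → local maximum
  f''(3) = 12 > 0 → local minimum
  f''(4) = -10 < 0 → local maximum
  f''(6) = 42 > 0 → local minimum

Critical points: x = -1 (local maximum); x = 3 (local minimum); x = 4 (local maximum); x = 6 (local minimum)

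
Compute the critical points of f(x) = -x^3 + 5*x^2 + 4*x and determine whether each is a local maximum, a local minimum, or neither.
f'(x) = -3*x^2 + 10*x + 4

Solve f'(x) = 0:
  3*x^2 - 10*x - 4 = 0 has no rational roots; quadratic formula: x = (10 ± √148)/6.
  ⇒ x = 5/3 - sqrt(37)/3 ≈ -0.3609, 5/3 + sqrt(37)/3 ≈ 3.6943

f''(x) = 10 - 6*x
Second-derivative test at each critical point:
  f''(-0.3609) = 12.1655 > 0 → local minimum
  f''(3.6943) = -12.1655 < 0 → local maximum

Critical points: x = 5/3 - sqrt(37)/3 ≈ -0.3609 (local minimum); x = 5/3 + sqrt(37)/3 ≈ 3.6943 (local maximum)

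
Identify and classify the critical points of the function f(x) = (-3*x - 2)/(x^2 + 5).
f'(x) = (3*x^2 + 4*x - 15)/(x^4 + 10*x^2 + 25)

Solve f'(x) = 0:
  f'(x) = (x + 3)*(3*x - 5)/(x^2 + 5)^2; the denominator is positive wherever f is defined, so f'(x) = 0 ⇔ 3*x^2 + 4*x - 15 = 0.
  Factor: 3*x^2 + 4*x - 15 = (x + 3)*(3*x - 5) = 0.
  ⇒ x = -3, 5/3

f''(x) = 2*(-4*x^2*(3*x + 2) + (9*x + 2)*(x^2 + 5))/(x^2 + 5)^3
Second-derivative test at each critical point:
  f''(-3) = -1/14 < 0 → local maximum
  f''(5/3) = 81/350 > 0 → local minimum

Critical points: x = -3 (local maximum); x = 5/3 (local minimum)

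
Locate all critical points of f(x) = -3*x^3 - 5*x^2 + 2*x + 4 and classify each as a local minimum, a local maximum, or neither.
f'(x) = -9*x^2 - 10*x + 2

Solve f'(x) = 0:
  9*x^2 + 10*x - 2 = 0 has no rational roots; quadratic formula: x = (-10 ± √172)/18.
  ⇒ x = -sqrt(43)/9 - 5/9 ≈ -1.2842, -5/9 + sqrt(43)/9 ≈ 0.1730

f''(x) = -18*x - 10
Second-derivative test at each critical point:
  f''(-1.2842) = 13.1149 > 0 → local minimum
  f''(0.1730) = -13.1149 < 0 → local maximum

Critical points: x = -sqrt(43)/9 - 5/9 ≈ -1.2842 (local minimum); x = -5/9 + sqrt(43)/9 ≈ 0.1730 (local maximum)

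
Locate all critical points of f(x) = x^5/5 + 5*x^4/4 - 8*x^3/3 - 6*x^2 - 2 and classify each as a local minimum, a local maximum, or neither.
f'(x) = x*(x^3 + 5*x^2 - 8*x - 12)

Solve f'(x) = 0:
  Factor: x^4 + 5*x^3 - 8*x^2 - 12*x = x*(x - 2)*(x + 1)*(x + 6) = 0.
  ⇒ x = -6, -1, 0, 2

f''(x) = 4*x^3 + 15*x^2 - 16*x - 12
Second-derivative test at each critical point:
  f''(-6) = -240 < 0 → local maximum
  f''(-1) = 15 > 0 → local minimum
  f''(0) = -12 < 0 → local maximum
  f''(2) = 48 > 0 → local minimum

Critical points: x = -6 (local maximum); x = -1 (local minimum); x = 0 (local maximum); x = 2 (local minimum)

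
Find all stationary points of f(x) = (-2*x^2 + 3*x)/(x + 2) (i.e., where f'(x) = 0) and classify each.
f'(x) = 2*(-x^2 - 4*x + 3)/(x^2 + 4*x + 4)

Solve f'(x) = 0:
  f'(x) = -2*(x^2 + 4*x - 3)/(x + 2)^2; the denominator is positive wherever f is defined, so f'(x) = 0 ⇔ -2*x^2 - 8*x + 6 = 0.
  Factor: -2*x^2 - 8*x + 6 = -2*(x^2 + 4*x - 3); x^2 + 4*x - 3 = 0 has no rational roots; quadratic formula: x = (-4 ± √28)/2.
  ⇒ x = -sqrt(7) - 2 ≈ -4.6458, -2 + sqrt(7) ≈ 0.6458

f''(x) = -28/(x^3 + 6*x^2 + 12*x + 8)
Second-derivative test at each critical point:
  f''(-4.6458) = 1.5119 > 0 → local minimum
  f''(0.6458) = -1.5119 < 0 → local maximum

Critical points: x = -sqrt(7) - 2 ≈ -4.6458 (local minimum); x = -2 + sqrt(7) ≈ 0.6458 (local maximum)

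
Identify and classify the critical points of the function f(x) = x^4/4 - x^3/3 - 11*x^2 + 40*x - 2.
f'(x) = x^3 - x^2 - 22*x + 40

Solve f'(x) = 0:
  Factor: x^3 - x^2 - 22*x + 40 = (x - 4)*(x - 2)*(x + 5) = 0.
  ⇒ x = -5, 2, 4

f''(x) = 3*x^2 - 2*x - 22
Second-derivative test at each critical point:
  f''(-5) = 63 > 0 → local minimum
  f''(2) = -14 < 0 → local maximum
  f''(4) = 18 > 0 → local minimum

Critical points: x = -5 (local minimum); x = 2 (local maximum); x = 4 (local minimum)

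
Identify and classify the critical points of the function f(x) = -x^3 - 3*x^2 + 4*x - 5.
f'(x) = -3*x^2 - 6*x + 4

Solve f'(x) = 0:
  3*x^2 + 6*x - 4 = 0 has no rational roots; quadratic formula: x = (-6 ± √84)/6.
  ⇒ x = -sqrt(21)/3 - 1 ≈ -2.5275, -1 + sqrt(21)/3 ≈ 0.5275

f''(x) = -6*x - 6
Second-derivative test at each critical point:
  f''(-2.5275) = 9.1652 > 0 → local minimum
  f''(0.5275) = -9.1652 < 0 → local maximum

Critical points: x = -sqrt(21)/3 - 1 ≈ -2.5275 (local minimum); x = -1 + sqrt(21)/3 ≈ 0.5275 (local maximum)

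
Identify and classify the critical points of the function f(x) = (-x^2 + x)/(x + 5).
f'(x) = (-x^2 - 10*x + 5)/(x^2 + 10*x + 25)

Solve f'(x) = 0:
  f'(x) = -(x^2 + 10*x - 5)/(x + 5)^2; the denominator is positive wherever f is defined, so f'(x) = 0 ⇔ -x^2 - 10*x + 5 = 0.
  x^2 + 10*x - 5 = 0 has no rational roots; quadratic formula: x = (-10 ± √120)/2.
  ⇒ x = -sqrt(30) - 5 ≈ -10.4772, -5 + sqrt(30) ≈ 0.4772

f''(x) = -60/(x^3 + 15*x^2 + 75*x + 125)
Second-derivative test at each critical point:
  f''(-10.4772) = 0.3651 > 0 → local minimum
  f''(0.4772) = -0.3651 < 0 → local maximum

Critical points: x = -sqrt(30) - 5 ≈ -10.4772 (local minimum); x = -5 + sqrt(30) ≈ 0.4772 (local maximum)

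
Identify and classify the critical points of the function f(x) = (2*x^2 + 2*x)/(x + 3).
f'(x) = 2*(x^2 + 6*x + 3)/(x^2 + 6*x + 9)

Solve f'(x) = 0:
  f'(x) = 2*(x^2 + 6*x + 3)/(x + 3)^2; the denominator is positive wherever f is defined, so f'(x) = 0 ⇔ 2*x^2 + 12*x + 6 = 0.
  Factor: 2*x^2 + 12*x + 6 = 2*(x^2 + 6*x + 3); x^2 + 6*x + 3 = 0 has no rational roots; quadratic formula: x = (-6 ± √24)/2.
  ⇒ x = -3 - sqrt(6) ≈ -5.4495, -3 + sqrt(6) ≈ -0.5505

f''(x) = 24/(x^3 + 9*x^2 + 27*x + 27)
Second-derivative test at each critical point:
  f''(-5.4495) = -1.6330 < 0 → local maximum
  f''(-0.5505) = 1.6330 > 0 → local minimum

Critical points: x = -3 - sqrt(6) ≈ -5.4495 (local maximum); x = -3 + sqrt(6) ≈ -0.5505 (local minimum)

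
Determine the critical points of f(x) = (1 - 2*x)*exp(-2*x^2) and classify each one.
f'(x) = 2*(2*x*(2*x - 1) - 1)*exp(-2*x^2)

Solve f'(x) = 0:
  f'(x) = (8*x^2 - 4*x - 2)·exp(-2*x^2) and exp(-2*x^2) > 0 for every x, so f'(x) = 0 ⇔ 8*x^2 - 4*x - 2 = 0.
  Factor: 8*x^2 - 4*x - 2 = 2*(4*x^2 - 2*x - 1); 4*x^2 - 2*x - 1 = 0 has no rational roots; quadratic formula: x = (2 ± √20)/8.
  ⇒ x = 1/4 - sqrt(5)/4 ≈ -0.3090, 1/4 + sqrt(5)/4 ≈ 0.8090

f''(x) = 4*(4*x^2*(1 - 2*x) + 6*x - 1)*exp(-2*x^2)
Second-derivative test at each critical point:
  f''(-0.3090) = -7.3893 < 0 → local maximum
  f''(0.8090) = 2.4157 > 0 → local minimum

Critical points: x = 1/4 - sqrt(5)/4 ≈ -0.3090 (local maximum); x = 1/4 + sqrt(5)/4 ≈ 0.8090 (local minimum)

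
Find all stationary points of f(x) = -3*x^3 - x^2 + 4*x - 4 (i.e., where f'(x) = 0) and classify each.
f'(x) = -9*x^2 - 2*x + 4

Solve f'(x) = 0:
  9*x^2 + 2*x - 4 = 0 has no rational roots; quadratic formula: x = (-2 ± √148)/18.
  ⇒ x = -sqrt(37)/9 - 1/9 ≈ -0.7870, -1/9 + sqrt(37)/9 ≈ 0.5648

f''(x) = -18*x - 2
Second-derivative test at each critical point:
  f''(-0.7870) = 12.1655 > 0 → local minimum
  f''(0.5648) = -12.1655 < 0 → local maximum

Critical points: x = -sqrt(37)/9 - 1/9 ≈ -0.7870 (local minimum); x = -1/9 + sqrt(37)/9 ≈ 0.5648 (local maximum)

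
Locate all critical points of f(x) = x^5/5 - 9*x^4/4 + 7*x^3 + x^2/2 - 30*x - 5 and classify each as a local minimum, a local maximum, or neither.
f'(x) = x^4 - 9*x^3 + 21*x^2 + x - 30

Solve f'(x) = 0:
  Factor: x^4 - 9*x^3 + 21*x^2 + x - 30 = (x - 5)*(x - 3)*(x - 2)*(x + 1) = 0.
  ⇒ x = -1, 2, 3, 5

f''(x) = 4*x^3 - 27*x^2 + 42*x + 1
Second-derivative test at each critical point:
  f''(-1) = -72 < 0 → local maximum
  f''(2) = 9 > 0 → local minimum
  f''(3) = -8 < 0 → local maximum
  f''(5) = 36 > 0 → local minimum

Critical points: x = -1 (local maximum); x = 2 (local minimum); x = 3 (local maximum); x = 5 (local minimum)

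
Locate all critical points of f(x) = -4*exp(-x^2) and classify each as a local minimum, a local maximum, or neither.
f'(x) = 8*x*exp(-x^2)

Solve f'(x) = 0:
  f'(x) = (8*x)·exp(-x^2) and exp(-x^2) > 0 for every x, so f'(x) = 0 ⇔ 8*x = 0.
  8*x = 0.
  ⇒ x = 0

f''(x) = 8*(1 - 2*x^2)*exp(-x^2)
Second-derivative test at each critical point:
  f''(0) = 8 > 0 → local minimum

Critical points: x = 0 (local minimum)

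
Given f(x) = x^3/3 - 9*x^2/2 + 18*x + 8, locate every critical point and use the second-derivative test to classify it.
f'(x) = x^2 - 9*x + 18

Solve f'(x) = 0:
  Factor: x^2 - 9*x + 18 = (x - 6)*(x - 3) = 0.
  ⇒ x = 3, 6

f''(x) = 2*x - 9
Second-derivative test at each critical point:
  f''(3) = -3 < 0 → local maximum
  f''(6) = 3 > 0 → local minimum

Critical points: x = 3 (local maximum); x = 6 (local minimum)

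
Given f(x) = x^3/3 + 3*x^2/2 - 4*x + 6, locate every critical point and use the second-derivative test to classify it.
f'(x) = x^2 + 3*x - 4

Solve f'(x) = 0:
  Factor: x^2 + 3*x - 4 = (x - 1)*(x + 4) = 0.
  ⇒ x = -4, 1

f''(x) = 2*x + 3
Second-derivative test at each critical point:
  f''(-4) = -5 < 0 → local maximum
  f''(1) = 5 > 0 → local minimum

Critical points: x = -4 (local maximum); x = 1 (local minimum)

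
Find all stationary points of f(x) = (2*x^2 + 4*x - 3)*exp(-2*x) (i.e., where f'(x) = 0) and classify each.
f'(x) = 2*(-2*x^2 - 2*x + 5)*exp(-2*x)

Solve f'(x) = 0:
  f'(x) = (-4*x^2 - 4*x + 10)·exp(-2*x) and exp(-2*x) > 0 for every x, so f'(x) = 0 ⇔ -4*x^2 - 4*x + 10 = 0.
  Factor: -4*x^2 - 4*x + 10 = -2*(2*x^2 + 2*x - 5); 2*x^2 + 2*x - 5 = 0 has no rational roots; quadratic formula: x = (-2 ± √44)/4.
  ⇒ x = -sqrt(11)/2 - 1/2 ≈ -2.1583, -1/2 + sqrt(11)/2 ≈ 1.1583

f''(x) = 8*(x^2 - 3)*exp(-2*x)
Second-derivative test at each critical point:
  f''(-2.1583) = 994.1288 > 0 → local minimum
  f''(1.1583) = -1.3082 < 0 → local maximum

Critical points: x = -sqrt(11)/2 - 1/2 ≈ -2.1583 (local minimum); x = -1/2 + sqrt(11)/2 ≈ 1.1583 (local maximum)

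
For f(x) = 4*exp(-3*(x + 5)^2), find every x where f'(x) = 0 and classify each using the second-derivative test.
f'(x) = 24*(-x - 5)*exp(-3*(x + 5)^2)

Solve f'(x) = 0:
  f'(x) = (-24*x - 120)·exp(-3*(x + 5)^2) and exp(-3*(x + 5)^2) > 0 for every x, so f'(x) = 0 ⇔ -24*x - 120 = 0.
  Factor: -24*x - 120 = -24*(x + 5) = 0.
  ⇒ x = -5

f''(x) = 24*(6*(x + 5)^2 - 1)*exp(-3*(x + 5)^2)
Second-derivative test at each critical point:
  f''(-5) = -24 < 0 → local maximum

Critical points: x = -5 (local maximum)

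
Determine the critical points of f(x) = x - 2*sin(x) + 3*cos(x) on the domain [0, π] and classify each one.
f'(x) = -3*sin(x) - 2*cos(x) + 1

Solve f'(x) = 0 on [0, π]:
  f'(x) = 0 ⇔ -3*sin(x) - 2*cos(x) = -1. Write the left side as R·cos(x + φ) with R = √((-2)² + 3²) = sqrt(13), cos φ = -2*sqrt(13)/13, sin φ = 3*sqrt(13)/13; then cos(x + φ) = -sqrt(13)/13. Solve for x and keep the solutions lying in [0, π].
  ⇒ x = atan((3 + 4*sqrt(3))/(2 - 6*sqrt(3))) + pi ≈ 2.2726

f''(x) = 2*sin(x) - 3*cos(x)
Second-derivative test at each critical point:
  f''(2.2726) = 3.4641 > 0 → local minimum

Critical points: x = atan((3 + 4*sqrt(3))/(2 - 6*sqrt(3))) + pi ≈ 2.2726 (local minimum)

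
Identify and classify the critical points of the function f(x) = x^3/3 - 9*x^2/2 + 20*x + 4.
f'(x) = x^2 - 9*x + 20

Solve f'(x) = 0:
  Factor: x^2 - 9*x + 20 = (x - 5)*(x - 4) = 0.
  ⇒ x = 4, 5

f''(x) = 2*x - 9
Second-derivative test at each critical point:
  f''(4) = -1 < 0 → local maximum
  f''(5) = 1 > 0 → local minimum

Critical points: x = 4 (local maximum); x = 5 (local minimum)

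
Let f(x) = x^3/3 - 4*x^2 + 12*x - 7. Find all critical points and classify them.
f'(x) = x^2 - 8*x + 12

Solve f'(x) = 0:
  Factor: x^2 - 8*x + 12 = (x - 6)*(x - 2) = 0.
  ⇒ x = 2, 6

f''(x) = 2*x - 8
Second-derivative test at each critical point:
  f''(2) = -4 < 0 → local maximum
  f''(6) = 4 > 0 → local minimum

Critical points: x = 2 (local maximum); x = 6 (local minimum)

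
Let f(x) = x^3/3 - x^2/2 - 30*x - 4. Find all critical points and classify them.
f'(x) = x^2 - x - 30

Solve f'(x) = 0:
  Factor: x^2 - x - 30 = (x - 6)*(x + 5) = 0.
  ⇒ x = -5, 6

f''(x) = 2*x - 1
Second-derivative test at each critical point:
  f''(-5) = -11 < 0 → local maximum
  f''(6) = 11 > 0 → local minimum

Critical points: x = -5 (local maximum); x = 6 (local minimum)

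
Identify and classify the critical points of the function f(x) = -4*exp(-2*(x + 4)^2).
f'(x) = 16*(x + 4)*exp(-2*(x + 4)^2)

Solve f'(x) = 0:
  f'(x) = (16*x + 64)·exp(-2*(x + 4)^2) and exp(-2*(x + 4)^2) > 0 for every x, so f'(x) = 0 ⇔ 16*x + 64 = 0.
  Factor: 16*x + 64 = 16*(x + 4) = 0.
  ⇒ x = -4

f''(x) = 16*(1 - 4*(x + 4)^2)*exp(-2*(x + 4)^2)
Second-derivative test at each critical point:
  f''(-4) = 16 > 0 → local minimum

Critical points: x = -4 (local minimum)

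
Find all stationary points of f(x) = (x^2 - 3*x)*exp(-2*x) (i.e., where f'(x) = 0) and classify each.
f'(x) = (-2*x^2 + 8*x - 3)*exp(-2*x)

Solve f'(x) = 0:
  f'(x) = (-2*x^2 + 8*x - 3)·exp(-2*x) and exp(-2*x) > 0 for every x, so f'(x) = 0 ⇔ -2*x^2 + 8*x - 3 = 0.
  2*x^2 - 8*x + 3 = 0 has no rational roots; quadratic formula: x = (8 ± √40)/4.
  ⇒ x = 2 - sqrt(10)/2 ≈ 0.4189, sqrt(10)/2 + 2 ≈ 3.5811

f''(x) = 2*(2*x^2 - 10*x + 7)*exp(-2*x)
Second-derivative test at each critical point:
  f''(0.4189) = 2.7366 > 0 → local minimum
  f''(3.5811) = -0.0049 < 0 → local maximum

Critical points: x = 2 - sqrt(10)/2 ≈ 0.4189 (local minimum); x = sqrt(10)/2 + 2 ≈ 3.5811 (local maximum)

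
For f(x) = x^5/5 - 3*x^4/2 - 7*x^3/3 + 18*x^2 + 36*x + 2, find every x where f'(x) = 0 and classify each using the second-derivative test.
f'(x) = x^4 - 6*x^3 - 7*x^2 + 36*x + 36

Solve f'(x) = 0:
  Factor: x^4 - 6*x^3 - 7*x^2 + 36*x + 36 = (x - 6)*(x - 3)*(x + 1)*(x + 2) = 0.
  ⇒ x = -2, -1, 3, 6

f''(x) = 4*x^3 - 18*x^2 - 14*x + 36
Second-derivative test at each critical point:
  f''(-2) = -40 < 0 → local maximum
  f''(-1) = 28 > 0 → local minimum
  f''(3) = -60 < 0 → local maximum
  f''(6) = 168 > 0 → local minimum

Critical points: x = -2 (local maximum); x = -1 (local minimum); x = 3 (local maximum); x = 6 (local minimum)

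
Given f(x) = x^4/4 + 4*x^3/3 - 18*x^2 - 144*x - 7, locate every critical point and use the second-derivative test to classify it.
f'(x) = x^3 + 4*x^2 - 36*x - 144

Solve f'(x) = 0:
  Factor: x^3 + 4*x^2 - 36*x - 144 = (x - 6)*(x + 4)*(x + 6) = 0.
  ⇒ x = -6, -4, 6

f''(x) = 3*x^2 + 8*x - 36
Second-derivative test at each critical point:
  f''(-6) = 24 > 0 → local minimum
  f''(-4) = -20 < 0 → local maximum
  f''(6) = 120 > 0 → local minimum

Critical points: x = -6 (local minimum); x = -4 (local maximum); x = 6 (local minimum)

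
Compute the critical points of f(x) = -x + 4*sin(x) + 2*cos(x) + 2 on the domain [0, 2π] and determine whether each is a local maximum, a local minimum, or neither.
f'(x) = -2*sin(x) + 4*cos(x) - 1

Solve f'(x) = 0 on [0, 2π]:
  f'(x) = 0 ⇔ -2*sin(x) + 4*cos(x) = 1. Write the left side as R·cos(x + φ) with R = √(4² + 2²) = 2*sqrt(5), cos φ = 2*sqrt(5)/5, sin φ = sqrt(5)/5; then cos(x + φ) = sqrt(5)/10. Solve for x and keep the solutions lying in [0, 2π].
  ⇒ x = atan((-1 + 2*sqrt(19))/(2 + sqrt(19))) ≈ 0.8816, atan((-2*sqrt(19) - 1)/(2 - sqrt(19))) + pi ≈ 4.4743

f''(x) = -4*sin(x) - 2*cos(x)
Second-derivative test at each critical point:
  f''(0.8816) = -4.3589 < 0 → local maximum
  f''(4.4743) = 4.3589 > 0 → local minimum

Critical points: x = atan((-1 + 2*sqrt(19))/(2 + sqrt(19))) ≈ 0.8816 (local maximum); x = atan((-2*sqrt(19) - 1)/(2 - sqrt(19))) + pi ≈ 4.4743 (local minimum)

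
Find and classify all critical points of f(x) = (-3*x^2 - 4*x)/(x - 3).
f'(x) = 3*(-x^2 + 6*x + 4)/(x^2 - 6*x + 9)

Solve f'(x) = 0:
  f'(x) = -3*(x^2 - 6*x - 4)/(x - 3)^2; the denominator is positive wherever f is defined, so f'(x) = 0 ⇔ -3*x^2 + 18*x + 12 = 0.
  Factor: -3*x^2 + 18*x + 12 = -3*(x^2 - 6*x - 4); x^2 - 6*x - 4 = 0 has no rational roots; quadratic formula: x = (6 ± √52)/2.
  ⇒ x = 3 - sqrt(13) ≈ -0.6056, 3 + sqrt(13) ≈ 6.6056

f''(x) = -78/(x^3 - 9*x^2 + 27*x - 27)
Second-derivative test at each critical point:
  f''(-0.6056) = 1.6641 > 0 → local minimum
  f''(6.6056) = -1.6641 < 0 → local maximum

Critical points: x = 3 - sqrt(13) ≈ -0.6056 (local minimum); x = 3 + sqrt(13) ≈ 6.6056 (local maximum)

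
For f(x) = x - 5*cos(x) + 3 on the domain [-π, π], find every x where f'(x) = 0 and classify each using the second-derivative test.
f'(x) = 5*sin(x) + 1

Solve f'(x) = 0 on [-π, π]:
  f'(x) = 0 ⇔ sin(x) = -1/5, i.e. x = arcsin(-1/5) + 2nπ or x = π − arcsin(-1/5) + 2nπ; keep the solutions lying in [-π, π].
  ⇒ x = -pi + asin(1/5) ≈ -2.9402, -asin(1/5) ≈ -0.2014

f''(x) = 5*cos(x)
Second-derivative test at each critical point:
  f''(-2.9402) = -4.8990 < 0 → local maximum
  f''(-0.2014) = 4.8990 > 0 → local minimum

Critical points: x = -pi + asin(1/5) ≈ -2.9402 (local maximum); x = -asin(1/5) ≈ -0.2014 (local minimum)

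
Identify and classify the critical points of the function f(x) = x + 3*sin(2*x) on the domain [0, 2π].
f'(x) = 6*cos(2*x) + 1

Solve f'(x) = 0 on [0, 2π]:
  f'(x) = 0 ⇔ cos(2*x) = -1/6, i.e. 2*x = ±arccos(-1/6) + 2nπ; keep the solutions lying in [0, 2π].
  ⇒ x = acos(-1/6)/2 ≈ 0.8691, pi - acos(-1/6)/2 ≈ 2.2725, acos(-1/6)/2 + pi ≈ 4.0107, -acos(-1/6)/2 + 2*pi ≈ 5.4141

f''(x) = -12*sin(2*x)
Second-derivative test at each critical point:
  f''(0.8691) = -11.8322 < 0 → local maximum
  f''(2.2725) = 11.8322 > 0 → local minimum
  f''(4.0107) = -11.8322 < 0 → local maximum
  f''(5.4141) = 11.8322 > 0 → local minimum

Critical points: x = acos(-1/6)/2 ≈ 0.8691 (local maximum); x = pi - acos(-1/6)/2 ≈ 2.2725 (local minimum); x = acos(-1/6)/2 + pi ≈ 4.0107 (local maximum); x = -acos(-1/6)/2 + 2*pi ≈ 5.4141 (local minimum)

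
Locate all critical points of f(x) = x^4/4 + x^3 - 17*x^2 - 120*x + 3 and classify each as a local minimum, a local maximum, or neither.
f'(x) = x^3 + 3*x^2 - 34*x - 120

Solve f'(x) = 0:
  Factor: x^3 + 3*x^2 - 34*x - 120 = (x - 6)*(x + 4)*(x + 5) = 0.
  ⇒ x = -5, -4, 6

f''(x) = 3*x^2 + 6*x - 34
Second-derivative test at each critical point:
  f''(-5) = 11 > 0 → local minimum
  f''(-4) = -10 < 0 → local maximum
  f''(6) = 110 > 0 → local minimum

Critical points: x = -5 (local minimum); x = -4 (local maximum); x = 6 (local minimum)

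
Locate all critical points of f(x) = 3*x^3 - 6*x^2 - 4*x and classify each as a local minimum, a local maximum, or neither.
f'(x) = 9*x^2 - 12*x - 4

Solve f'(x) = 0:
  9*x^2 - 12*x - 4 = 0 has no rational roots; quadratic formula: x = (12 ± √288)/18.
  ⇒ x = 2/3 - 2*sqrt(2)/3 ≈ -0.2761, 2/3 + 2*sqrt(2)/3 ≈ 1.6095

f''(x) = 18*x - 12
Second-derivative test at each critical point:
  f''(-0.2761) = -16.9706 < 0 → local maximum
  f''(1.6095) = 16.9706 > 0 → local minimum

Critical points: x = 2/3 - 2*sqrt(2)/3 ≈ -0.2761 (local maximum); x = 2/3 + 2*sqrt(2)/3 ≈ 1.6095 (local minimum)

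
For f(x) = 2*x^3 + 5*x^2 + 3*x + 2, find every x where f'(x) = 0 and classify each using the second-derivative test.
f'(x) = 6*x^2 + 10*x + 3

Solve f'(x) = 0:
  6*x^2 + 10*x + 3 = 0 has no rational roots; quadratic formula: x = (-10 ± √28)/12.
  ⇒ x = -5/6 - sqrt(7)/6 ≈ -1.2743, -5/6 + sqrt(7)/6 ≈ -0.3924

f''(x) = 12*x + 10
Second-derivative test at each critical point:
  f''(-1.2743) = -5.2915 < 0 → local maximum
  f''(-0.3924) = 5.2915 > 0 → local minimum

Critical points: x = -5/6 - sqrt(7)/6 ≈ -1.2743 (local maximum); x = -5/6 + sqrt(7)/6 ≈ -0.3924 (local minimum)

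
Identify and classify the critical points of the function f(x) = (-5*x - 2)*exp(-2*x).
f'(x) = (10*x - 1)*exp(-2*x)

Solve f'(x) = 0:
  f'(x) = (10*x - 1)·exp(-2*x) and exp(-2*x) > 0 for every x, so f'(x) = 0 ⇔ 10*x - 1 = 0.
  10*x - 1 = 0.
  ⇒ x = 1/10

f''(x) = 4*(3 - 5*x)*exp(-2*x)
Second-derivative test at each critical point:
  f''(1/10) = 8.1873 > 0 → local minimum

Critical points: x = 1/10 (local minimum)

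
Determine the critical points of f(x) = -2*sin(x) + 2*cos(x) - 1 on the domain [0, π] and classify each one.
f'(x) = -2*sqrt(2)*sin(x + pi/4)

Solve f'(x) = 0 on [0, π]:
  f'(x) = 0 ⇔ -2*cos(x) = 2*sin(x) ⇔ tan(x) = -1, i.e. x = arctan(-1) + nπ; keep the solutions lying in [0, π].
  ⇒ x = 3*pi/4 ≈ 2.3562

f''(x) = -2*sqrt(2)*cos(x + pi/4)
Second-derivative test at each critical point:
  f''(2.3562) = 2.8284 > 0 → local minimum

Critical points: x = 3*pi/4 ≈ 2.3562 (local minimum)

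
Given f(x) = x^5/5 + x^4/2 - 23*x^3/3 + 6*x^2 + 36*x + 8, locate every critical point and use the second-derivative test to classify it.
f'(x) = x^4 + 2*x^3 - 23*x^2 + 12*x + 36

Solve f'(x) = 0:
  Factor: x^4 + 2*x^3 - 23*x^2 + 12*x + 36 = (x - 3)*(x - 2)*(x + 1)*(x + 6) = 0.
  ⇒ x = -6, -1, 2, 3

f''(x) = 4*x^3 + 6*x^2 - 46*x + 12
Second-derivative test at each critical point:
  f''(-6) = -360 < 0 → local maximum
  f''(-1) = 60 > 0 → local minimum
  f''(2) = -24 < 0 → local maximum
  f''(3) = 36 > 0 → local minimum

Critical points: x = -6 (local maximum); x = -1 (local minimum); x = 2 (local maximum); x = 3 (local minimum)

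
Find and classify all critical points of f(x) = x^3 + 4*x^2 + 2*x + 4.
f'(x) = 3*x^2 + 8*x + 2

Solve f'(x) = 0:
  3*x^2 + 8*x + 2 = 0 has no rational roots; quadratic formula: x = (-8 ± √40)/6.
  ⇒ x = -4/3 - sqrt(10)/3 ≈ -2.3874, -4/3 + sqrt(10)/3 ≈ -0.2792

f''(x) = 6*x + 8
Second-derivative test at each critical point:
  f''(-2.3874) = -6.3246 < 0 → local maximum
  f''(-0.2792) = 6.3246 > 0 → local minimum

Critical points: x = -4/3 - sqrt(10)/3 ≈ -2.3874 (local maximum); x = -4/3 + sqrt(10)/3 ≈ -0.2792 (local minimum)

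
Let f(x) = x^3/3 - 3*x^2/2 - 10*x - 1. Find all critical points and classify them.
f'(x) = x^2 - 3*x - 10

Solve f'(x) = 0:
  Factor: x^2 - 3*x - 10 = (x - 5)*(x + 2) = 0.
  ⇒ x = -2, 5

f''(x) = 2*x - 3
Second-derivative test at each critical point:
  f''(-2) = -7 < 0 → local maximum
  f''(5) = 7 > 0 → local minimum

Critical points: x = -2 (local maximum); x = 5 (local minimum)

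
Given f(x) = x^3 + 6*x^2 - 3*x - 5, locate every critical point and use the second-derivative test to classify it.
f'(x) = 3*x^2 + 12*x - 3

Solve f'(x) = 0:
  Factor: 3*x^2 + 12*x - 3 = 3*(x^2 + 4*x - 1); x^2 + 4*x - 1 = 0 has no rational roots; quadratic formula: x = (-4 ± √20)/2.
  ⇒ x = -sqrt(5) - 2 ≈ -4.2361, -2 + sqrt(5) ≈ 0.2361

f''(x) = 6*x + 12
Second-derivative test at each critical point:
  f''(-4.2361) = -13.4164 < 0 → local maximum
  f''(0.2361) = 13.4164 > 0 → local minimum

Critical points: x = -sqrt(5) - 2 ≈ -4.2361 (local maximum); x = -2 + sqrt(5) ≈ 0.2361 (local minimum)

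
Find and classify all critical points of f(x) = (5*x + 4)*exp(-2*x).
f'(x) = (-10*x - 3)*exp(-2*x)

Solve f'(x) = 0:
  f'(x) = (-10*x - 3)·exp(-2*x) and exp(-2*x) > 0 for every x, so f'(x) = 0 ⇔ -10*x - 3 = 0.
  -10*x - 3 = 0.
  ⇒ x = -3/10

f''(x) = 4*(5*x - 1)*exp(-2*x)
Second-derivative test at each critical point:
  f''(-3/10) = -18.2212 < 0 → local maximum

Critical points: x = -3/10 (local maximum)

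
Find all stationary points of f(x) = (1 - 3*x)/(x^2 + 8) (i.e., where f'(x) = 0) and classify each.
f'(x) = (3*x^2 - 2*x - 24)/(x^4 + 16*x^2 + 64)

Solve f'(x) = 0:
  f'(x) = (3*x^2 - 2*x - 24)/(x^2 + 8)^2; the denominator is positive wherever f is defined, so f'(x) = 0 ⇔ 3*x^2 - 2*x - 24 = 0.
  3*x^2 - 2*x - 24 = 0 has no rational roots; quadratic formula: x = (2 ± √292)/6.
  ⇒ x = 1/3 - sqrt(73)/3 ≈ -2.5147, 1/3 + sqrt(73)/3 ≈ 3.1813

f''(x) = 2*(4*x^2*(1 - 3*x) + (9*x - 1)*(x^2 + 8))/(x^2 + 8)^3
Second-derivative test at each critical point:
  f''(-2.5147) = -0.0833 < 0 → local maximum
  f''(3.1813) = 0.0520 > 0 → local minimum

Critical points: x = 1/3 - sqrt(73)/3 ≈ -2.5147 (local maximum); x = 1/3 + sqrt(73)/3 ≈ 3.1813 (local minimum)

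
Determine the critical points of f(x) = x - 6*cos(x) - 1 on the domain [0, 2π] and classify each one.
f'(x) = 6*sin(x) + 1

Solve f'(x) = 0 on [0, 2π]:
  f'(x) = 0 ⇔ sin(x) = -1/6, i.e. x = arcsin(-1/6) + 2nπ or x = π − arcsin(-1/6) + 2nπ; keep the solutions lying in [0, 2π].
  ⇒ x = asin(1/6) + pi ≈ 3.3090, -asin(1/6) + 2*pi ≈ 6.1157

f''(x) = 6*cos(x)
Second-derivative test at each critical point:
  f''(3.3090) = -5.9161 < 0 → local maximum
  f''(6.1157) = 5.9161 > 0 → local minimum

Critical points: x = asin(1/6) + pi ≈ 3.3090 (local maximum); x = -asin(1/6) + 2*pi ≈ 6.1157 (local minimum)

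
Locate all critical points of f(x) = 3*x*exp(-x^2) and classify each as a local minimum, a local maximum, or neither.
f'(x) = 3*(1 - 2*x^2)*exp(-x^2)

Solve f'(x) = 0:
  f'(x) = (3 - 6*x^2)·exp(-x^2) and exp(-x^2) > 0 for every x, so f'(x) = 0 ⇔ 3 - 6*x^2 = 0.
  Factor: 3 - 6*x^2 = -3*(2*x^2 - 1); 2*x^2 - 1 = 0 has no rational roots; quadratic formula: x = (0 ± √8)/4.
  ⇒ x = -sqrt(2)/2 ≈ -0.7071, sqrt(2)/2 ≈ 0.7071

f''(x) = (12*x^3 - 18*x)*exp(-x^2)
Second-derivative test at each critical point:
  f''(-0.7071) = 5.1466 > 0 → local minimum
  f''(0.7071) = -5.1466 < 0 → local maximum

Critical points: x = -sqrt(2)/2 ≈ -0.7071 (local minimum); x = sqrt(2)/2 ≈ 0.7071 (local maximum)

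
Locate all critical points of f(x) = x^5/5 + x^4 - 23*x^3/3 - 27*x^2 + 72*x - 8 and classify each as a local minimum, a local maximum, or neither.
f'(x) = x^4 + 4*x^3 - 23*x^2 - 54*x + 72

Solve f'(x) = 0:
  Factor: x^4 + 4*x^3 - 23*x^2 - 54*x + 72 = (x - 4)*(x - 1)*(x + 3)*(x + 6) = 0.
  ⇒ x = -6, -3, 1, 4

f''(x) = 4*x^3 + 12*x^2 - 46*x - 54
Second-derivative test at each critical point:
  f''(-6) = -210 < 0 → local maximum
  f''(-3) = 84 > 0 → local minimum
  f''(1) = -84 < 0 → local maximum
  f''(4) = 210 > 0 → local minimum

Critical points: x = -6 (local maximum); x = -3 (local minimum); x = 1 (local maximum); x = 4 (local minimum)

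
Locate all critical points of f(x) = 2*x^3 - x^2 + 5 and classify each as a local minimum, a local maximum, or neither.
f'(x) = 2*x*(3*x - 1)

Solve f'(x) = 0:
  Factor: 6*x^2 - 2*x = 2*x*(3*x - 1) = 0.
  ⇒ x = 0, 1/3

f''(x) = 12*x - 2
Second-derivative test at each critical point:
  f''(0) = -2 < 0 → local maximum
  f''(1/3) = 2 > 0 → local minimum

Critical points: x = 0 (local maximum); x = 1/3 (local minimum)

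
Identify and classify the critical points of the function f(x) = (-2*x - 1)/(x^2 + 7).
f'(x) = 2*(x^2 + x - 7)/(x^4 + 14*x^2 + 49)

Solve f'(x) = 0:
  f'(x) = 2*(x^2 + x - 7)/(x^2 + 7)^2; the denominator is positive wherever f is defined, so f'(x) = 0 ⇔ 2*x^2 + 2*x - 14 = 0.
  Factor: 2*x^2 + 2*x - 14 = 2*(x^2 + x - 7); x^2 + x - 7 = 0 has no rational roots; quadratic formula: x = (-1 ± √29)/2.
  ⇒ x = -sqrt(29)/2 - 1/2 ≈ -3.1926, -1/2 + sqrt(29)/2 ≈ 2.1926

f''(x) = 2*(-4*x^2*(2*x + 1) + (6*x + 1)*(x^2 + 7))/(x^2 + 7)^3
Second-derivative test at each critical point:
  f''(-3.1926) = -0.0364 < 0 → local maximum
  f''(2.1926) = 0.0773 > 0 → local minimum

Critical points: x = -sqrt(29)/2 - 1/2 ≈ -3.1926 (local maximum); x = -1/2 + sqrt(29)/2 ≈ 2.1926 (local minimum)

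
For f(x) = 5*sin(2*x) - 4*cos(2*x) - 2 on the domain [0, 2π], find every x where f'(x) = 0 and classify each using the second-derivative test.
f'(x) = 8*sin(2*x) + 10*cos(2*x)

Solve f'(x) = 0 on [0, 2π]:
  f'(x) = 0 ⇔ 5*cos(2*x) = -4*sin(2*x) ⇔ tan(2*x) = -5/4, i.e. 2*x = arctan(-5/4) + nπ; keep the solutions lying in [0, 2π].
  ⇒ x = -atan(5/4)/2 + pi/2 ≈ 1.1228, pi - atan(5/4)/2 ≈ 2.6936, -atan(5/4)/2 + 3*pi/2 ≈ 4.2644, -atan(5/4)/2 + 2*pi ≈ 5.8352

f''(x) = -20*sin(2*x) + 16*cos(2*x)
Second-derivative test at each critical point:
  f''(1.1228) = -25.6125 < 0 → local maximum
  f''(2.6936) = 25.6125 > 0 → local minimum
  f''(4.2644) = -25.6125 < 0 → local maximum
  f''(5.8352) = 25.6125 > 0 → local minimum

Critical points: x = -atan(5/4)/2 + pi/2 ≈ 1.1228 (local maximum); x = pi - atan(5/4)/2 ≈ 2.6936 (local minimum); x = -atan(5/4)/2 + 3*pi/2 ≈ 4.2644 (local maximum); x = -atan(5/4)/2 + 2*pi ≈ 5.8352 (local minimum)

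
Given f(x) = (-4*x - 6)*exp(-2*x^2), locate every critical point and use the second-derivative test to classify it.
f'(x) = 4*(2*x*(2*x + 3) - 1)*exp(-2*x^2)

Solve f'(x) = 0:
  f'(x) = (16*x^2 + 24*x - 4)·exp(-2*x^2) and exp(-2*x^2) > 0 for every x, so f'(x) = 0 ⇔ 16*x^2 + 24*x - 4 = 0.
  Factor: 16*x^2 + 24*x - 4 = 4*(4*x^2 + 6*x - 1); 4*x^2 + 6*x - 1 = 0 has no rational roots; quadratic formula: x = (-6 ± √52)/8.
  ⇒ x = -sqrt(13)/4 - 3/4 ≈ -1.6514, -3/4 + sqrt(13)/4 ≈ 0.1514

f''(x) = 8*(-8*x^3 - 12*x^2 + 6*x + 3)*exp(-2*x^2)
Second-derivative test at each critical point:
  f''(-1.6514) = -0.1234 < 0 → local maximum
  f''(0.1514) = 27.5521 > 0 → local minimum

Critical points: x = -sqrt(13)/4 - 3/4 ≈ -1.6514 (local maximum); x = -3/4 + sqrt(13)/4 ≈ 0.1514 (local minimum)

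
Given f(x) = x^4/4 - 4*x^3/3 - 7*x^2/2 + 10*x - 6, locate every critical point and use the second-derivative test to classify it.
f'(x) = x^3 - 4*x^2 - 7*x + 10

Solve f'(x) = 0:
  Factor: x^3 - 4*x^2 - 7*x + 10 = (x - 5)*(x - 1)*(x + 2) = 0.
  ⇒ x = -2, 1, 5

f''(x) = 3*x^2 - 8*x - 7
Second-derivative test at each critical point:
  f''(-2) = 21 > 0 → local minimum
  f''(1) = -12 < 0 → local maximum
  f''(5) = 28 > 0 → local minimum

Critical points: x = -2 (local minimum); x = 1 (local maximum); x = 5 (local minimum)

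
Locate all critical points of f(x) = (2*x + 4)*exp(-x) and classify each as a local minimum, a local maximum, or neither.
f'(x) = 2*(-x - 1)*exp(-x)

Solve f'(x) = 0:
  f'(x) = (-2*x - 2)·exp(-x) and exp(-x) > 0 for every x, so f'(x) = 0 ⇔ -2*x - 2 = 0.
  Factor: -2*x - 2 = -2*(x + 1) = 0.
  ⇒ x = -1

f''(x) = 2*x*exp(-x)
Second-derivative test at each critical point:
  f''(-1) = -5.4366 < 0 → local maximum

Critical points: x = -1 (local maximum)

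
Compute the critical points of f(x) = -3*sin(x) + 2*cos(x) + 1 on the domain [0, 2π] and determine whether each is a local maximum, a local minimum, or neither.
f'(x) = -2*sin(x) - 3*cos(x)

Solve f'(x) = 0 on [0, 2π]:
  f'(x) = 0 ⇔ -3*cos(x) = 2*sin(x) ⇔ tan(x) = -3/2, i.e. x = arctan(-3/2) + nπ; keep the solutions lying in [0, 2π].
  ⇒ x = pi - atan(3/2) ≈ 2.1588, -atan(3/2) + 2*pi ≈ 5.3004

f''(x) = 3*sin(x) - 2*cos(x)
Second-derivative test at each critical point:
  f''(2.1588) = 3.6056 > 0 → local minimum
  f''(5.3004) = -3.6056 < 0 → local maximum

Critical points: x = pi - atan(3/2) ≈ 2.1588 (local minimum); x = -atan(3/2) + 2*pi ≈ 5.3004 (local maximum)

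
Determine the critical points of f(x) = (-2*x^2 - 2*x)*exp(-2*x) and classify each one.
f'(x) = 2*(2*x^2 - 1)*exp(-2*x)

Solve f'(x) = 0:
  f'(x) = (4*x^2 - 2)·exp(-2*x) and exp(-2*x) > 0 for every x, so f'(x) = 0 ⇔ 4*x^2 - 2 = 0.
  Factor: 4*x^2 - 2 = 2*(2*x^2 - 1); 2*x^2 - 1 = 0 has no rational roots; quadratic formula: x = (0 ± √8)/4.
  ⇒ x = -sqrt(2)/2 ≈ -0.7071, sqrt(2)/2 ≈ 0.7071

f''(x) = 4*(-2*x^2 + 2*x + 1)*exp(-2*x)
Second-derivative test at each critical point:
  f''(-0.7071) = -23.2681 < 0 → local maximum
  f''(0.7071) = 1.3753 > 0 → local minimum

Critical points: x = -sqrt(2)/2 ≈ -0.7071 (local maximum); x = sqrt(2)/2 ≈ 0.7071 (local minimum)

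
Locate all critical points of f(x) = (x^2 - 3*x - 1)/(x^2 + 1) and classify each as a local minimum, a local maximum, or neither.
f'(x) = (3*x^2 + 4*x - 3)/(x^4 + 2*x^2 + 1)

Solve f'(x) = 0:
  f'(x) = (3*x^2 + 4*x - 3)/(x^2 + 1)^2; the denominator is positive wherever f is defined, so f'(x) = 0 ⇔ 3*x^2 + 4*x - 3 = 0.
  3*x^2 + 4*x - 3 = 0 has no rational roots; quadratic formula: x = (-4 ± √52)/6.
  ⇒ x = -sqrt(13)/3 - 2/3 ≈ -1.8685, -2/3 + sqrt(13)/3 ≈ 0.5352

f''(x) = 2*(-3*x^3 - 6*x^2 + 9*x + 2)/(x^6 + 3*x^4 + 3*x^2 + 1)
Second-derivative test at each critical point:
  f''(-1.8685) = -0.3575 < 0 → local maximum
  f''(0.5352) = 4.3575 > 0 → local minimum

Critical points: x = -sqrt(13)/3 - 2/3 ≈ -1.8685 (local maximum); x = -2/3 + sqrt(13)/3 ≈ 0.5352 (local minimum)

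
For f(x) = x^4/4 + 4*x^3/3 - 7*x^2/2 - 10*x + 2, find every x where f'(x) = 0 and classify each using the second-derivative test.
f'(x) = x^3 + 4*x^2 - 7*x - 10

Solve f'(x) = 0:
  Factor: x^3 + 4*x^2 - 7*x - 10 = (x - 2)*(x + 1)*(x + 5) = 0.
  ⇒ x = -5, -1, 2

f''(x) = 3*x^2 + 8*x - 7
Second-derivative test at each critical point:
  f''(-5) = 28 > 0 → local minimum
  f''(-1) = -12 < 0 → local maximum
  f''(2) = 21 > 0 → local minimum

Critical points: x = -5 (local minimum); x = -1 (local maximum); x = 2 (local minimum)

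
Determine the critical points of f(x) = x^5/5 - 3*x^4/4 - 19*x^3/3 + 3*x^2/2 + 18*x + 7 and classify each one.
f'(x) = x^4 - 3*x^3 - 19*x^2 + 3*x + 18

Solve f'(x) = 0:
  Factor: x^4 - 3*x^3 - 19*x^2 + 3*x + 18 = (x - 6)*(x - 1)*(x + 1)*(x + 3) = 0.
  ⇒ x = -3, -1, 1, 6

f''(x) = 4*x^3 - 9*x^2 - 38*x + 3
Second-derivative test at each critical point:
  f''(-3) = -72 < 0 → local maximum
  f''(-1) = 28 > 0 → local minimum
  f''(1) = -40 < 0 → local maximum
  f''(6) = 315 > 0 → local minimum

Critical points: x = -3 (local maximum); x = -1 (local minimum); x = 1 (local maximum); x = 6 (local minimum)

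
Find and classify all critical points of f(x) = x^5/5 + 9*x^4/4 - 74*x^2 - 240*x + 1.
f'(x) = x^4 + 9*x^3 - 148*x - 240

Solve f'(x) = 0:
  Factor: x^4 + 9*x^3 - 148*x - 240 = (x - 4)*(x + 2)*(x + 5)*(x + 6) = 0.
  ⇒ x = -6, -5, -2, 4

f''(x) = 4*x^3 + 27*x^2 - 148
Second-derivative test at each critical point:
  f''(-6) = -40 < 0 → local maximum
  f''(-5) = 27 > 0 → local minimum
  f''(-2) = -72 < 0 → local maximum
  f''(4) = 540 > 0 → local minimum

Critical points: x = -6 (local maximum); x = -5 (local minimum); x = -2 (local maximum); x = 4 (local minimum)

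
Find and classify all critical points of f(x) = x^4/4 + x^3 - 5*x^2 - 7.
f'(x) = x*(x^2 + 3*x - 10)

Solve f'(x) = 0:
  Factor: x^3 + 3*x^2 - 10*x = x*(x - 2)*(x + 5) = 0.
  ⇒ x = -5, 0, 2

f''(x) = 3*x^2 + 6*x - 10
Second-derivative test at each critical point:
  f''(-5) = 35 > 0 → local minimum
  f''(0) = -10 < 0 → local maximum
  f''(2) = 14 > 0 → local minimum

Critical points: x = -5 (local minimum); x = 0 (local maximum); x = 2 (local minimum)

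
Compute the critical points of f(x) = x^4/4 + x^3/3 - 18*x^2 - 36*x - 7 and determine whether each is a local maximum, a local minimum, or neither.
f'(x) = x^3 + x^2 - 36*x - 36

Solve f'(x) = 0:
  Factor: x^3 + x^2 - 36*x - 36 = (x - 6)*(x + 1)*(x + 6) = 0.
  ⇒ x = -6, -1, 6

f''(x) = 3*x^2 + 2*x - 36
Second-derivative test at each critical point:
  f''(-6) = 60 > 0 → local minimum
  f''(-1) = -35 < 0 → local maximum
  f''(6) = 84 > 0 → local minimum

Critical points: x = -6 (local minimum); x = -1 (local maximum); x = 6 (local minimum)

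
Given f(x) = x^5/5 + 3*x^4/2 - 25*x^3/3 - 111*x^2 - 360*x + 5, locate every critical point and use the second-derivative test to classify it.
f'(x) = x^4 + 6*x^3 - 25*x^2 - 222*x - 360

Solve f'(x) = 0:
  Factor: x^4 + 6*x^3 - 25*x^2 - 222*x - 360 = (x - 6)*(x + 3)*(x + 4)*(x + 5) = 0.
  ⇒ x = -5, -4, -3, 6

f''(x) = 4*x^3 + 18*x^2 - 50*x - 222
Second-derivative test at each critical point:
  f''(-5) = -22 < 0 → local maximum
  f''(-4) = 10 > 0 → local minimum
  f''(-3) = -18 < 0 → local maximum
  f''(6) = 990 > 0 → local minimum

Critical points: x = -5 (local maximum); x = -4 (local minimum); x = -3 (local maximum); x = 6 (local minimum)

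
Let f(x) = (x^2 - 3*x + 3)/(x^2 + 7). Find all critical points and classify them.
f'(x) = (3*x^2 + 8*x - 21)/(x^4 + 14*x^2 + 49)

Solve f'(x) = 0:
  f'(x) = (3*x^2 + 8*x - 21)/(x^2 + 7)^2; the denominator is positive wherever f is defined, so f'(x) = 0 ⇔ 3*x^2 + 8*x - 21 = 0.
  3*x^2 + 8*x - 21 = 0 has no rational roots; quadratic formula: x = (-8 ± √316)/6.
  ⇒ x = -sqrt(79)/3 - 4/3 ≈ -4.2961, -4/3 + sqrt(79)/3 ≈ 1.6294

f''(x) = 2*(-3*x^3 - 12*x^2 + 63*x + 28)/(x^6 + 21*x^4 + 147*x^2 + 343)
Second-derivative test at each critical point:
  f''(-4.2961) = -0.0274 < 0 → local maximum
  f''(1.6294) = 0.1907 > 0 → local minimum

Critical points: x = -sqrt(79)/3 - 4/3 ≈ -4.2961 (local maximum); x = -4/3 + sqrt(79)/3 ≈ 1.6294 (local minimum)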